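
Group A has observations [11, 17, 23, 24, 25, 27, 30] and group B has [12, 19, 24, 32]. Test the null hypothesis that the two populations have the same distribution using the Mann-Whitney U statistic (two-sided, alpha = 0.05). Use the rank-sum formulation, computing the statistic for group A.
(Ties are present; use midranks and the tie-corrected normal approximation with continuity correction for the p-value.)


Step 1: Combine and sort all 11 observations; assign midranks.
sorted (value, group): (11,X), (12,Y), (17,X), (19,Y), (23,X), (24,X), (24,Y), (25,X), (27,X), (30,X), (32,Y)
ranks: 11->1, 12->2, 17->3, 19->4, 23->5, 24->6.5, 24->6.5, 25->8, 27->9, 30->10, 32->11
Step 2: Rank sum for X: R1 = 1 + 3 + 5 + 6.5 + 8 + 9 + 10 = 42.5.
Step 3: U_X = R1 - n1(n1+1)/2 = 42.5 - 7*8/2 = 42.5 - 28 = 14.5.
       U_Y = n1*n2 - U_X = 28 - 14.5 = 13.5.
Step 4: Ties are present, so use the tie-corrected normal approximation (with continuity correction) for the p-value.
Step 5: p-value = 1.000000; compare to alpha = 0.05. fail to reject H0.

U_X = 14.5, p = 1.000000, fail to reject H0 at alpha = 0.05.


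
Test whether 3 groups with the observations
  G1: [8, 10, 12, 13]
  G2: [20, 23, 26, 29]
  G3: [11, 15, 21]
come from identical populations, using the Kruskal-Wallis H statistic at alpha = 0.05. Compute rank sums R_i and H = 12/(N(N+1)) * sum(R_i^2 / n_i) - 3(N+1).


Step 1: Combine all N = 11 observations and assign midranks.
sorted (value, group, rank): (8,G1,1), (10,G1,2), (11,G3,3), (12,G1,4), (13,G1,5), (15,G3,6), (20,G2,7), (21,G3,8), (23,G2,9), (26,G2,10), (29,G2,11)
Step 2: Sum ranks within each group.
R_1 = 12 (n_1 = 4)
R_2 = 37 (n_2 = 4)
R_3 = 17 (n_3 = 3)
Step 3: H = 12/(N(N+1)) * sum(R_i^2/n_i) - 3(N+1)
     = 12/(11*12) * (12^2/4 + 37^2/4 + 17^2/3) - 3*12
     = 0.090909 * 474.583 - 36
     = 7.143939.
Step 4: No ties, so H is used without correction.
Step 5: Under H0, H ~ chi^2(2); p-value = 0.028100.
Step 6: alpha = 0.05. reject H0.

H = 7.1439, df = 2, p = 0.028100, reject H0.


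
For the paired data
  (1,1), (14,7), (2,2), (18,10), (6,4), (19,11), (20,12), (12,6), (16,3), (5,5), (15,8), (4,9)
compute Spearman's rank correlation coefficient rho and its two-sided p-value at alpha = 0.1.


Step 1: Rank x and y separately (midranks; no ties here).
rank(x): 1->1, 14->7, 2->2, 18->10, 6->5, 19->11, 20->12, 12->6, 16->9, 5->4, 15->8, 4->3
rank(y): 1->1, 7->7, 2->2, 10->10, 4->4, 11->11, 12->12, 6->6, 3->3, 5->5, 8->8, 9->9
Step 2: d_i = R_x(i) - R_y(i); compute d_i^2.
  (1-1)^2=0, (7-7)^2=0, (2-2)^2=0, (10-10)^2=0, (5-4)^2=1, (11-11)^2=0, (12-12)^2=0, (6-6)^2=0, (9-3)^2=36, (4-5)^2=1, (8-8)^2=0, (3-9)^2=36
sum(d^2) = 74.
Step 3: rho = 1 - 6*74 / (12*(12^2 - 1)) = 1 - 444/1716 = 0.741259.
Step 4: Under H0, t = rho * sqrt((n-2)/(1-rho^2)) = 3.4923 ~ t(10).
Step 5: Two-sided p-value from the t-distribution with 10 df = 0.005801.
Step 6: alpha = 0.1. reject H0.

rho = 0.7413, p = 0.005801, reject H0 at alpha = 0.1.


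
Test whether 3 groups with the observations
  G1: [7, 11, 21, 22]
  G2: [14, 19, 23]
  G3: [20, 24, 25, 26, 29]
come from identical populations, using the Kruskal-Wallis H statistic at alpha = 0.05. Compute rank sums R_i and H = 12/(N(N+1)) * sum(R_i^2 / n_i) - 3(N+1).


Step 1: Combine all N = 12 observations and assign midranks.
sorted (value, group, rank): (7,G1,1), (11,G1,2), (14,G2,3), (19,G2,4), (20,G3,5), (21,G1,6), (22,G1,7), (23,G2,8), (24,G3,9), (25,G3,10), (26,G3,11), (29,G3,12)
Step 2: Sum ranks within each group.
R_1 = 16 (n_1 = 4)
R_2 = 15 (n_2 = 3)
R_3 = 47 (n_3 = 5)
Step 3: H = 12/(N(N+1)) * sum(R_i^2/n_i) - 3(N+1)
     = 12/(12*13) * (16^2/4 + 15^2/3 + 47^2/5) - 3*13
     = 0.076923 * 580.8 - 39
     = 5.676923.
Step 4: No ties, so H is used without correction.
Step 5: Under H0, H ~ chi^2(2); p-value = 0.058516.
Step 6: alpha = 0.05. fail to reject H0.

H = 5.6769, df = 2, p = 0.058516, fail to reject H0.


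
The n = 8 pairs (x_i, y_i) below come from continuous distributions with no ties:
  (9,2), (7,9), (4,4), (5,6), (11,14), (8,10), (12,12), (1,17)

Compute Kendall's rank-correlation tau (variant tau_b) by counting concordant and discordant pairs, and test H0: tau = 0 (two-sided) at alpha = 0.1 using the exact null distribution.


Step 1: Enumerate the 28 unordered pairs (i,j) with i<j and classify each by sign(x_j-x_i) * sign(y_j-y_i).
  (1,2):dx=-2,dy=+7->D; (1,3):dx=-5,dy=+2->D; (1,4):dx=-4,dy=+4->D; (1,5):dx=+2,dy=+12->C
  (1,6):dx=-1,dy=+8->D; (1,7):dx=+3,dy=+10->C; (1,8):dx=-8,dy=+15->D; (2,3):dx=-3,dy=-5->C
  (2,4):dx=-2,dy=-3->C; (2,5):dx=+4,dy=+5->C; (2,6):dx=+1,dy=+1->C; (2,7):dx=+5,dy=+3->C
  (2,8):dx=-6,dy=+8->D; (3,4):dx=+1,dy=+2->C; (3,5):dx=+7,dy=+10->C; (3,6):dx=+4,dy=+6->C
  (3,7):dx=+8,dy=+8->C; (3,8):dx=-3,dy=+13->D; (4,5):dx=+6,dy=+8->C; (4,6):dx=+3,dy=+4->C
  (4,7):dx=+7,dy=+6->C; (4,8):dx=-4,dy=+11->D; (5,6):dx=-3,dy=-4->C; (5,7):dx=+1,dy=-2->D
  (5,8):dx=-10,dy=+3->D; (6,7):dx=+4,dy=+2->C; (6,8):dx=-7,dy=+7->D; (7,8):dx=-11,dy=+5->D
Step 2: C = 16, D = 12, total pairs = 28.
Step 3: tau = (C - D)/(n(n-1)/2) = (16 - 12)/28 = 0.142857.
Step 4: Exact two-sided p-value (enumerate n! = 40320 permutations of y under H0): p = 0.719544.
Step 5: alpha = 0.1. fail to reject H0.

tau_b = 0.1429 (C=16, D=12), p = 0.719544, fail to reject H0.


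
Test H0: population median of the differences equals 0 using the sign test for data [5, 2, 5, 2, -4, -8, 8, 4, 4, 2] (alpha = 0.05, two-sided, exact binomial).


Step 1: Discard zero differences. Original n = 10; n_eff = number of nonzero differences = 10.
Nonzero differences (with sign): +5, +2, +5, +2, -4, -8, +8, +4, +4, +2
Step 2: Count signs: positive = 8, negative = 2.
Step 3: Under H0: P(positive) = 0.5, so the number of positives S ~ Bin(10, 0.5).
Step 4: Two-sided exact p-value = sum of Bin(10,0.5) probabilities at or below the observed probability = 0.109375.
Step 5: alpha = 0.05. fail to reject H0.

n_eff = 10, pos = 8, neg = 2, p = 0.109375, fail to reject H0.


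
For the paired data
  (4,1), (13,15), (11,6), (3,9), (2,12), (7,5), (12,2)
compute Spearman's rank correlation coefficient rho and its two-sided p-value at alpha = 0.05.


Step 1: Rank x and y separately (midranks; no ties here).
rank(x): 4->3, 13->7, 11->5, 3->2, 2->1, 7->4, 12->6
rank(y): 1->1, 15->7, 6->4, 9->5, 12->6, 5->3, 2->2
Step 2: d_i = R_x(i) - R_y(i); compute d_i^2.
  (3-1)^2=4, (7-7)^2=0, (5-4)^2=1, (2-5)^2=9, (1-6)^2=25, (4-3)^2=1, (6-2)^2=16
sum(d^2) = 56.
Step 3: rho = 1 - 6*56 / (7*(7^2 - 1)) = 1 - 336/336 = 0.000000.
Step 4: Under H0, t = rho * sqrt((n-2)/(1-rho^2)) = 0.0000 ~ t(5).
Step 5: Two-sided p-value from the t-distribution with 5 df = 1.000000.
Step 6: alpha = 0.05. fail to reject H0.

rho = 0.0000, p = 1.000000, fail to reject H0 at alpha = 0.05.


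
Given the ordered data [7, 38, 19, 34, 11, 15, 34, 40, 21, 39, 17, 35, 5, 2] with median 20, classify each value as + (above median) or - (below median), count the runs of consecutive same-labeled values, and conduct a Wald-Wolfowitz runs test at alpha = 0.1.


Step 1: Compute median = 20; label A = above, B = below.
Labels in order: BABABBAAAABABB  (n_A = 7, n_B = 7)
Step 2: Count runs R = 9.
Step 3: Under H0 (random ordering), E[R] = 2*n_A*n_B/(n_A+n_B) + 1 = 2*7*7/14 + 1 = 8.0000.
        Var[R] = 2*n_A*n_B*(2*n_A*n_B - n_A - n_B) / ((n_A+n_B)^2 * (n_A+n_B-1)) = 8232/2548 = 3.2308.
        SD[R] = 1.7974.
Step 4: Continuity-corrected z = (R - 0.5 - E[R]) / SD[R] = (9 - 0.5 - 8.0000) / 1.7974 = 0.2782.
Step 5: Two-sided p-value via normal approximation = 2*(1 - Phi(|z|)) = 0.780879.
Step 6: alpha = 0.1. fail to reject H0.

R = 9, z = 0.2782, p = 0.780879, fail to reject H0.


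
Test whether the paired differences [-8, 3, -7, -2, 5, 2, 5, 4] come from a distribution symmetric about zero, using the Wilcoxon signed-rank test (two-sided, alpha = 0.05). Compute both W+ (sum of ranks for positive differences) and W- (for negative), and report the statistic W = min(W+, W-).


Step 1: Drop any zero differences (none here) and take |d_i|.
|d| = [8, 3, 7, 2, 5, 2, 5, 4]
Step 2: Midrank |d_i| (ties get averaged ranks).
ranks: |8|->8, |3|->3, |7|->7, |2|->1.5, |5|->5.5, |2|->1.5, |5|->5.5, |4|->4
Step 3: Attach original signs; sum ranks with positive sign and with negative sign.
W+ = 3 + 5.5 + 1.5 + 5.5 + 4 = 19.5
W- = 8 + 7 + 1.5 = 16.5
(Check: W+ + W- = 36 should equal n(n+1)/2 = 36.)
Step 4: Test statistic W = min(W+, W-) = 16.5.
Step 5: Ties in |d|, so use the tie-corrected normal approximation.
        E[W] = n(n+1)/4 = 8*9/4 = 18.
        Tie groups: |d|=2 (t=2), |d|=5 (t=2); sum(t^3 - t) = 12.
        Var[W] = n(n+1)(2n+1)/24 - sum(t^3-t)/48 = 1224/24 - 12/48 = 50.75.
        z = (W - E[W]) / sqrt(Var[W]) = (16.5 - 18) / 7.1239 = -0.2106.
        Two-sided p = 2*Phi(z) = 0.833232.
Step 6: alpha = 0.05. fail to reject H0.

W+ = 19.5, W- = 16.5, W = min = 16.5, p = 0.833232, fail to reject H0.


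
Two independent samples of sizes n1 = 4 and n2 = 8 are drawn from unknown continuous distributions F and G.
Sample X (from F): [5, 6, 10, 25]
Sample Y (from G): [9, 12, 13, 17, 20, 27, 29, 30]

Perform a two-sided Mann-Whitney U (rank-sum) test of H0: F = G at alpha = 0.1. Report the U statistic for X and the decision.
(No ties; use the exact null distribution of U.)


Step 1: Combine and sort all 12 observations; assign midranks.
sorted (value, group): (5,X), (6,X), (9,Y), (10,X), (12,Y), (13,Y), (17,Y), (20,Y), (25,X), (27,Y), (29,Y), (30,Y)
ranks: 5->1, 6->2, 9->3, 10->4, 12->5, 13->6, 17->7, 20->8, 25->9, 27->10, 29->11, 30->12
Step 2: Rank sum for X: R1 = 1 + 2 + 4 + 9 = 16.
Step 3: U_X = R1 - n1(n1+1)/2 = 16 - 4*5/2 = 16 - 10 = 6.
       U_Y = n1*n2 - U_X = 32 - 6 = 26.
Step 4: No ties, so the exact null distribution of U (based on enumerating the C(12,4) = 495 equally likely rank assignments) gives the two-sided p-value.
Step 5: p-value = 0.109091; compare to alpha = 0.1. fail to reject H0.

U_X = 6, p = 0.109091, fail to reject H0 at alpha = 0.1.


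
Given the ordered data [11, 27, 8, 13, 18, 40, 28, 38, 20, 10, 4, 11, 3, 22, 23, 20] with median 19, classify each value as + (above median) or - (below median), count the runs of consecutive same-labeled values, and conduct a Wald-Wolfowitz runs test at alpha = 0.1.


Step 1: Compute median = 19; label A = above, B = below.
Labels in order: BABBBAAAABBBBAAA  (n_A = 8, n_B = 8)
Step 2: Count runs R = 6.
Step 3: Under H0 (random ordering), E[R] = 2*n_A*n_B/(n_A+n_B) + 1 = 2*8*8/16 + 1 = 9.0000.
        Var[R] = 2*n_A*n_B*(2*n_A*n_B - n_A - n_B) / ((n_A+n_B)^2 * (n_A+n_B-1)) = 14336/3840 = 3.7333.
        SD[R] = 1.9322.
Step 4: Continuity-corrected z = (R + 0.5 - E[R]) / SD[R] = (6 + 0.5 - 9.0000) / 1.9322 = -1.2939.
Step 5: Two-sided p-value via normal approximation = 2*(1 - Phi(|z|)) = 0.195709.
Step 6: alpha = 0.1. fail to reject H0.

R = 6, z = -1.2939, p = 0.195709, fail to reject H0.


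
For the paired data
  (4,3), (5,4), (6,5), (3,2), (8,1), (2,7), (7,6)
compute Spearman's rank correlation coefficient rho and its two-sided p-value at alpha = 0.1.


Step 1: Rank x and y separately (midranks; no ties here).
rank(x): 4->3, 5->4, 6->5, 3->2, 8->7, 2->1, 7->6
rank(y): 3->3, 4->4, 5->5, 2->2, 1->1, 7->7, 6->6
Step 2: d_i = R_x(i) - R_y(i); compute d_i^2.
  (3-3)^2=0, (4-4)^2=0, (5-5)^2=0, (2-2)^2=0, (7-1)^2=36, (1-7)^2=36, (6-6)^2=0
sum(d^2) = 72.
Step 3: rho = 1 - 6*72 / (7*(7^2 - 1)) = 1 - 432/336 = -0.285714.
Step 4: Under H0, t = rho * sqrt((n-2)/(1-rho^2)) = -0.6667 ~ t(5).
Step 5: Two-sided p-value from the t-distribution with 5 df = 0.534509.
Step 6: alpha = 0.1. fail to reject H0.

rho = -0.2857, p = 0.534509, fail to reject H0 at alpha = 0.1.


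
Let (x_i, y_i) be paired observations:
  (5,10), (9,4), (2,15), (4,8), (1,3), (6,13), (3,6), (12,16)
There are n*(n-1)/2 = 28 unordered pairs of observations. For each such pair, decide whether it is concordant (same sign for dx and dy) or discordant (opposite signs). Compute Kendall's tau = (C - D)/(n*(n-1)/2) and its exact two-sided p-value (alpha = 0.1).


Step 1: Enumerate the 28 unordered pairs (i,j) with i<j and classify each by sign(x_j-x_i) * sign(y_j-y_i).
  (1,2):dx=+4,dy=-6->D; (1,3):dx=-3,dy=+5->D; (1,4):dx=-1,dy=-2->C; (1,5):dx=-4,dy=-7->C
  (1,6):dx=+1,dy=+3->C; (1,7):dx=-2,dy=-4->C; (1,8):dx=+7,dy=+6->C; (2,3):dx=-7,dy=+11->D
  (2,4):dx=-5,dy=+4->D; (2,5):dx=-8,dy=-1->C; (2,6):dx=-3,dy=+9->D; (2,7):dx=-6,dy=+2->D
  (2,8):dx=+3,dy=+12->C; (3,4):dx=+2,dy=-7->D; (3,5):dx=-1,dy=-12->C; (3,6):dx=+4,dy=-2->D
  (3,7):dx=+1,dy=-9->D; (3,8):dx=+10,dy=+1->C; (4,5):dx=-3,dy=-5->C; (4,6):dx=+2,dy=+5->C
  (4,7):dx=-1,dy=-2->C; (4,8):dx=+8,dy=+8->C; (5,6):dx=+5,dy=+10->C; (5,7):dx=+2,dy=+3->C
  (5,8):dx=+11,dy=+13->C; (6,7):dx=-3,dy=-7->C; (6,8):dx=+6,dy=+3->C; (7,8):dx=+9,dy=+10->C
Step 2: C = 19, D = 9, total pairs = 28.
Step 3: tau = (C - D)/(n(n-1)/2) = (19 - 9)/28 = 0.357143.
Step 4: Exact two-sided p-value (enumerate n! = 40320 permutations of y under H0): p = 0.275099.
Step 5: alpha = 0.1. fail to reject H0.

tau_b = 0.3571 (C=19, D=9), p = 0.275099, fail to reject H0.


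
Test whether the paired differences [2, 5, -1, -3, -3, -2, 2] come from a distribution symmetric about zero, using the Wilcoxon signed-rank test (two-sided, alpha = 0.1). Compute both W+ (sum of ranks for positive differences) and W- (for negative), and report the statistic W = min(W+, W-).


Step 1: Drop any zero differences (none here) and take |d_i|.
|d| = [2, 5, 1, 3, 3, 2, 2]
Step 2: Midrank |d_i| (ties get averaged ranks).
ranks: |2|->3, |5|->7, |1|->1, |3|->5.5, |3|->5.5, |2|->3, |2|->3
Step 3: Attach original signs; sum ranks with positive sign and with negative sign.
W+ = 3 + 7 + 3 = 13
W- = 1 + 5.5 + 5.5 + 3 = 15
(Check: W+ + W- = 28 should equal n(n+1)/2 = 28.)
Step 4: Test statistic W = min(W+, W-) = 13.
Step 5: Ties in |d|, so use the tie-corrected normal approximation.
        E[W] = n(n+1)/4 = 7*8/4 = 14.
        Tie groups: |d|=2 (t=3), |d|=3 (t=2); sum(t^3 - t) = 30.
        Var[W] = n(n+1)(2n+1)/24 - sum(t^3-t)/48 = 840/24 - 30/48 = 34.375.
        z = (W - E[W]) / sqrt(Var[W]) = (13 - 14) / 5.8630 = -0.1706.
        Two-sided p = 2*Phi(z) = 0.864569.
Step 6: alpha = 0.1. fail to reject H0.

W+ = 13, W- = 15, W = min = 13, p = 0.864569, fail to reject H0.


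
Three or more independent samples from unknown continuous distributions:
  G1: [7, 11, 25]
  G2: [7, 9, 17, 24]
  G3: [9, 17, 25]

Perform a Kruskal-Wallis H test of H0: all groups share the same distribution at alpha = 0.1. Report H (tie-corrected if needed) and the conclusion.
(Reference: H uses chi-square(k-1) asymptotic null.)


Step 1: Combine all N = 10 observations and assign midranks.
sorted (value, group, rank): (7,G1,1.5), (7,G2,1.5), (9,G2,3.5), (9,G3,3.5), (11,G1,5), (17,G2,6.5), (17,G3,6.5), (24,G2,8), (25,G1,9.5), (25,G3,9.5)
Step 2: Sum ranks within each group.
R_1 = 16 (n_1 = 3)
R_2 = 19.5 (n_2 = 4)
R_3 = 19.5 (n_3 = 3)
Step 3: H = 12/(N(N+1)) * sum(R_i^2/n_i) - 3(N+1)
     = 12/(10*11) * (16^2/3 + 19.5^2/4 + 19.5^2/3) - 3*11
     = 0.109091 * 307.146 - 33
     = 0.506818.
Step 4: Ties present; correction factor C = 1 - 24/(10^3 - 10) = 0.975758. Corrected H = 0.506818 / 0.975758 = 0.519410.
Step 5: Under H0, H ~ chi^2(2); p-value = 0.771279.
Step 6: alpha = 0.1. fail to reject H0.

H = 0.5194, df = 2, p = 0.771279, fail to reject H0.


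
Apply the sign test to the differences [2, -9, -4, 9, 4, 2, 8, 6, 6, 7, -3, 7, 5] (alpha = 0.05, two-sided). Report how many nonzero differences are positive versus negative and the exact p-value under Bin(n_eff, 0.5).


Step 1: Discard zero differences. Original n = 13; n_eff = number of nonzero differences = 13.
Nonzero differences (with sign): +2, -9, -4, +9, +4, +2, +8, +6, +6, +7, -3, +7, +5
Step 2: Count signs: positive = 10, negative = 3.
Step 3: Under H0: P(positive) = 0.5, so the number of positives S ~ Bin(13, 0.5).
Step 4: Two-sided exact p-value = sum of Bin(13,0.5) probabilities at or below the observed probability = 0.092285.
Step 5: alpha = 0.05. fail to reject H0.

n_eff = 13, pos = 10, neg = 3, p = 0.092285, fail to reject H0.


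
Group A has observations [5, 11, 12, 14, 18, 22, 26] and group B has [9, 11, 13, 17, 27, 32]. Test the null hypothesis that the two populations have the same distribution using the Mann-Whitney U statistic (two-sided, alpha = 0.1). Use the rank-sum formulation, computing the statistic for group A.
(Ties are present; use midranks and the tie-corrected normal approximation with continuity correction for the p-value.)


Step 1: Combine and sort all 13 observations; assign midranks.
sorted (value, group): (5,X), (9,Y), (11,X), (11,Y), (12,X), (13,Y), (14,X), (17,Y), (18,X), (22,X), (26,X), (27,Y), (32,Y)
ranks: 5->1, 9->2, 11->3.5, 11->3.5, 12->5, 13->6, 14->7, 17->8, 18->9, 22->10, 26->11, 27->12, 32->13
Step 2: Rank sum for X: R1 = 1 + 3.5 + 5 + 7 + 9 + 10 + 11 = 46.5.
Step 3: U_X = R1 - n1(n1+1)/2 = 46.5 - 7*8/2 = 46.5 - 28 = 18.5.
       U_Y = n1*n2 - U_X = 42 - 18.5 = 23.5.
Step 4: Ties are present, so use the tie-corrected normal approximation (with continuity correction) for the p-value.
Step 5: p-value = 0.774796; compare to alpha = 0.1. fail to reject H0.

U_X = 18.5, p = 0.774796, fail to reject H0 at alpha = 0.1.


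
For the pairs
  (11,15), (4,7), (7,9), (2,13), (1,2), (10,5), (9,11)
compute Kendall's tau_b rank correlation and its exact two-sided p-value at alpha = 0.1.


Step 1: Enumerate the 21 unordered pairs (i,j) with i<j and classify each by sign(x_j-x_i) * sign(y_j-y_i).
  (1,2):dx=-7,dy=-8->C; (1,3):dx=-4,dy=-6->C; (1,4):dx=-9,dy=-2->C; (1,5):dx=-10,dy=-13->C
  (1,6):dx=-1,dy=-10->C; (1,7):dx=-2,dy=-4->C; (2,3):dx=+3,dy=+2->C; (2,4):dx=-2,dy=+6->D
  (2,5):dx=-3,dy=-5->C; (2,6):dx=+6,dy=-2->D; (2,7):dx=+5,dy=+4->C; (3,4):dx=-5,dy=+4->D
  (3,5):dx=-6,dy=-7->C; (3,6):dx=+3,dy=-4->D; (3,7):dx=+2,dy=+2->C; (4,5):dx=-1,dy=-11->C
  (4,6):dx=+8,dy=-8->D; (4,7):dx=+7,dy=-2->D; (5,6):dx=+9,dy=+3->C; (5,7):dx=+8,dy=+9->C
  (6,7):dx=-1,dy=+6->D
Step 2: C = 14, D = 7, total pairs = 21.
Step 3: tau = (C - D)/(n(n-1)/2) = (14 - 7)/21 = 0.333333.
Step 4: Exact two-sided p-value (enumerate n! = 5040 permutations of y under H0): p = 0.381349.
Step 5: alpha = 0.1. fail to reject H0.

tau_b = 0.3333 (C=14, D=7), p = 0.381349, fail to reject H0.


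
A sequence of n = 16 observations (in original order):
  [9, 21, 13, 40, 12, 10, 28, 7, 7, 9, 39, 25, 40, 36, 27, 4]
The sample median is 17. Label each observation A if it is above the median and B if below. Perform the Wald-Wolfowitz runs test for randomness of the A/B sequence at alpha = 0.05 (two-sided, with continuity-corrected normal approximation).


Step 1: Compute median = 17; label A = above, B = below.
Labels in order: BABABBABBBAAAAAB  (n_A = 8, n_B = 8)
Step 2: Count runs R = 9.
Step 3: Under H0 (random ordering), E[R] = 2*n_A*n_B/(n_A+n_B) + 1 = 2*8*8/16 + 1 = 9.0000.
        Var[R] = 2*n_A*n_B*(2*n_A*n_B - n_A - n_B) / ((n_A+n_B)^2 * (n_A+n_B-1)) = 14336/3840 = 3.7333.
        SD[R] = 1.9322.
Step 4: R = E[R], so z = 0 with no continuity correction.
Step 5: Two-sided p-value via normal approximation = 2*(1 - Phi(|z|)) = 1.000000.
Step 6: alpha = 0.05. fail to reject H0.

R = 9, z = 0.0000, p = 1.000000, fail to reject H0.


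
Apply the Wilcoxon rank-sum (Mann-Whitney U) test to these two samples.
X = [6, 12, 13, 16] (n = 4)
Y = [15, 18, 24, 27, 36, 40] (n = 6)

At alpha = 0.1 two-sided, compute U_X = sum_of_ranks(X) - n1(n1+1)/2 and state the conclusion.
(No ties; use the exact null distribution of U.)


Step 1: Combine and sort all 10 observations; assign midranks.
sorted (value, group): (6,X), (12,X), (13,X), (15,Y), (16,X), (18,Y), (24,Y), (27,Y), (36,Y), (40,Y)
ranks: 6->1, 12->2, 13->3, 15->4, 16->5, 18->6, 24->7, 27->8, 36->9, 40->10
Step 2: Rank sum for X: R1 = 1 + 2 + 3 + 5 = 11.
Step 3: U_X = R1 - n1(n1+1)/2 = 11 - 4*5/2 = 11 - 10 = 1.
       U_Y = n1*n2 - U_X = 24 - 1 = 23.
Step 4: No ties, so the exact null distribution of U (based on enumerating the C(10,4) = 210 equally likely rank assignments) gives the two-sided p-value.
Step 5: p-value = 0.019048; compare to alpha = 0.1. reject H0.

U_X = 1, p = 0.019048, reject H0 at alpha = 0.1.


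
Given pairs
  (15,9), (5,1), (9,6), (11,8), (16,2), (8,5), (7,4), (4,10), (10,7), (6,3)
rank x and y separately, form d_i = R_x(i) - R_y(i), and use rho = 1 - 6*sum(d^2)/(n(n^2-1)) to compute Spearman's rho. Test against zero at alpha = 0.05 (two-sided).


Step 1: Rank x and y separately (midranks; no ties here).
rank(x): 15->9, 5->2, 9->6, 11->8, 16->10, 8->5, 7->4, 4->1, 10->7, 6->3
rank(y): 9->9, 1->1, 6->6, 8->8, 2->2, 5->5, 4->4, 10->10, 7->7, 3->3
Step 2: d_i = R_x(i) - R_y(i); compute d_i^2.
  (9-9)^2=0, (2-1)^2=1, (6-6)^2=0, (8-8)^2=0, (10-2)^2=64, (5-5)^2=0, (4-4)^2=0, (1-10)^2=81, (7-7)^2=0, (3-3)^2=0
sum(d^2) = 146.
Step 3: rho = 1 - 6*146 / (10*(10^2 - 1)) = 1 - 876/990 = 0.115152.
Step 4: Under H0, t = rho * sqrt((n-2)/(1-rho^2)) = 0.3279 ~ t(8).
Step 5: Two-sided p-value from the t-distribution with 8 df = 0.751420.
Step 6: alpha = 0.05. fail to reject H0.

rho = 0.1152, p = 0.751420, fail to reject H0 at alpha = 0.05.


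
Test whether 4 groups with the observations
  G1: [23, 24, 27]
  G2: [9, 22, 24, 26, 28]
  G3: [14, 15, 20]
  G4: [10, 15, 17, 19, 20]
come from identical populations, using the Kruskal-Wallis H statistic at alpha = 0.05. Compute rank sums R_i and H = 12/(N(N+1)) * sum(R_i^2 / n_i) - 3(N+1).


Step 1: Combine all N = 16 observations and assign midranks.
sorted (value, group, rank): (9,G2,1), (10,G4,2), (14,G3,3), (15,G3,4.5), (15,G4,4.5), (17,G4,6), (19,G4,7), (20,G3,8.5), (20,G4,8.5), (22,G2,10), (23,G1,11), (24,G1,12.5), (24,G2,12.5), (26,G2,14), (27,G1,15), (28,G2,16)
Step 2: Sum ranks within each group.
R_1 = 38.5 (n_1 = 3)
R_2 = 53.5 (n_2 = 5)
R_3 = 16 (n_3 = 3)
R_4 = 28 (n_4 = 5)
Step 3: H = 12/(N(N+1)) * sum(R_i^2/n_i) - 3(N+1)
     = 12/(16*17) * (38.5^2/3 + 53.5^2/5 + 16^2/3 + 28^2/5) - 3*17
     = 0.044118 * 1308.67 - 51
     = 6.735294.
Step 4: Ties present; correction factor C = 1 - 18/(16^3 - 16) = 0.995588. Corrected H = 6.735294 / 0.995588 = 6.765140.
Step 5: Under H0, H ~ chi^2(3); p-value = 0.079772.
Step 6: alpha = 0.05. fail to reject H0.

H = 6.7651, df = 3, p = 0.079772, fail to reject H0.


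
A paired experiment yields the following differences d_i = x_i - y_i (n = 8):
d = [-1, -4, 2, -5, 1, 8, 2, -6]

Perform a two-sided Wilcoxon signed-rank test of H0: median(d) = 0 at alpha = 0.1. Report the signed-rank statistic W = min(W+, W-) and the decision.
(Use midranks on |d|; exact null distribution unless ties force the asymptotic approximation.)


Step 1: Drop any zero differences (none here) and take |d_i|.
|d| = [1, 4, 2, 5, 1, 8, 2, 6]
Step 2: Midrank |d_i| (ties get averaged ranks).
ranks: |1|->1.5, |4|->5, |2|->3.5, |5|->6, |1|->1.5, |8|->8, |2|->3.5, |6|->7
Step 3: Attach original signs; sum ranks with positive sign and with negative sign.
W+ = 3.5 + 1.5 + 8 + 3.5 = 16.5
W- = 1.5 + 5 + 6 + 7 = 19.5
(Check: W+ + W- = 36 should equal n(n+1)/2 = 36.)
Step 4: Test statistic W = min(W+, W-) = 16.5.
Step 5: Ties in |d|, so use the tie-corrected normal approximation.
        E[W] = n(n+1)/4 = 8*9/4 = 18.
        Tie groups: |d|=1 (t=2), |d|=2 (t=2); sum(t^3 - t) = 12.
        Var[W] = n(n+1)(2n+1)/24 - sum(t^3-t)/48 = 1224/24 - 12/48 = 50.75.
        z = (W - E[W]) / sqrt(Var[W]) = (16.5 - 18) / 7.1239 = -0.2106.
        Two-sided p = 2*Phi(z) = 0.833232.
Step 6: alpha = 0.1. fail to reject H0.

W+ = 16.5, W- = 19.5, W = min = 16.5, p = 0.833232, fail to reject H0.


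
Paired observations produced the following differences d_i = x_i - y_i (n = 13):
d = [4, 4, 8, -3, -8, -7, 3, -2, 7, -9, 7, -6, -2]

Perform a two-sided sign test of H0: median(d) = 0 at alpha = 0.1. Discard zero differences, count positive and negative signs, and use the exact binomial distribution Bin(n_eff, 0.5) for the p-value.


Step 1: Discard zero differences. Original n = 13; n_eff = number of nonzero differences = 13.
Nonzero differences (with sign): +4, +4, +8, -3, -8, -7, +3, -2, +7, -9, +7, -6, -2
Step 2: Count signs: positive = 6, negative = 7.
Step 3: Under H0: P(positive) = 0.5, so the number of positives S ~ Bin(13, 0.5).
Step 4: Two-sided exact p-value = sum of Bin(13,0.5) probabilities at or below the observed probability = 1.000000.
Step 5: alpha = 0.1. fail to reject H0.

n_eff = 13, pos = 6, neg = 7, p = 1.000000, fail to reject H0.


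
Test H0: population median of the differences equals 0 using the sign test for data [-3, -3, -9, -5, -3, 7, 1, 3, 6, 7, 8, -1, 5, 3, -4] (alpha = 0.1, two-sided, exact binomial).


Step 1: Discard zero differences. Original n = 15; n_eff = number of nonzero differences = 15.
Nonzero differences (with sign): -3, -3, -9, -5, -3, +7, +1, +3, +6, +7, +8, -1, +5, +3, -4
Step 2: Count signs: positive = 8, negative = 7.
Step 3: Under H0: P(positive) = 0.5, so the number of positives S ~ Bin(15, 0.5).
Step 4: Two-sided exact p-value = sum of Bin(15,0.5) probabilities at or below the observed probability = 1.000000.
Step 5: alpha = 0.1. fail to reject H0.

n_eff = 15, pos = 8, neg = 7, p = 1.000000, fail to reject H0.


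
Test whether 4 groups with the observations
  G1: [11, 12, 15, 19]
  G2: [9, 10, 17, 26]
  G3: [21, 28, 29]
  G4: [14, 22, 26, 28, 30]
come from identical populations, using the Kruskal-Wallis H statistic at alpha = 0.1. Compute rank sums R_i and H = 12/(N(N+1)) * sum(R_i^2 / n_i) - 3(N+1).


Step 1: Combine all N = 16 observations and assign midranks.
sorted (value, group, rank): (9,G2,1), (10,G2,2), (11,G1,3), (12,G1,4), (14,G4,5), (15,G1,6), (17,G2,7), (19,G1,8), (21,G3,9), (22,G4,10), (26,G2,11.5), (26,G4,11.5), (28,G3,13.5), (28,G4,13.5), (29,G3,15), (30,G4,16)
Step 2: Sum ranks within each group.
R_1 = 21 (n_1 = 4)
R_2 = 21.5 (n_2 = 4)
R_3 = 37.5 (n_3 = 3)
R_4 = 56 (n_4 = 5)
Step 3: H = 12/(N(N+1)) * sum(R_i^2/n_i) - 3(N+1)
     = 12/(16*17) * (21^2/4 + 21.5^2/4 + 37.5^2/3 + 56^2/5) - 3*17
     = 0.044118 * 1321.76 - 51
     = 7.313051.
Step 4: Ties present; correction factor C = 1 - 12/(16^3 - 16) = 0.997059. Corrected H = 7.313051 / 0.997059 = 7.334624.
Step 5: Under H0, H ~ chi^2(3); p-value = 0.061963.
Step 6: alpha = 0.1. reject H0.

H = 7.3346, df = 3, p = 0.061963, reject H0.


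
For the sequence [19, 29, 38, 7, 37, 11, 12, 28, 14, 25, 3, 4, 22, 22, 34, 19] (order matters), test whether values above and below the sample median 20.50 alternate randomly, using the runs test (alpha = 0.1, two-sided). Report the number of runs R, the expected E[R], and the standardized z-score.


Step 1: Compute median = 20.50; label A = above, B = below.
Labels in order: BAABABBABABBAAAB  (n_A = 8, n_B = 8)
Step 2: Count runs R = 11.
Step 3: Under H0 (random ordering), E[R] = 2*n_A*n_B/(n_A+n_B) + 1 = 2*8*8/16 + 1 = 9.0000.
        Var[R] = 2*n_A*n_B*(2*n_A*n_B - n_A - n_B) / ((n_A+n_B)^2 * (n_A+n_B-1)) = 14336/3840 = 3.7333.
        SD[R] = 1.9322.
Step 4: Continuity-corrected z = (R - 0.5 - E[R]) / SD[R] = (11 - 0.5 - 9.0000) / 1.9322 = 0.7763.
Step 5: Two-sided p-value via normal approximation = 2*(1 - Phi(|z|)) = 0.437558.
Step 6: alpha = 0.1. fail to reject H0.

R = 11, z = 0.7763, p = 0.437558, fail to reject H0.


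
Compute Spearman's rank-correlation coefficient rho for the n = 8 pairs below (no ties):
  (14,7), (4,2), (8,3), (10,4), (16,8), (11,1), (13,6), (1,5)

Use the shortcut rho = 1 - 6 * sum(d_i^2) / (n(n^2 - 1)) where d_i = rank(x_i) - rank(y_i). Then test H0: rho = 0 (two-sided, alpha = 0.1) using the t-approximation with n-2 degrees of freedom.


Step 1: Rank x and y separately (midranks; no ties here).
rank(x): 14->7, 4->2, 8->3, 10->4, 16->8, 11->5, 13->6, 1->1
rank(y): 7->7, 2->2, 3->3, 4->4, 8->8, 1->1, 6->6, 5->5
Step 2: d_i = R_x(i) - R_y(i); compute d_i^2.
  (7-7)^2=0, (2-2)^2=0, (3-3)^2=0, (4-4)^2=0, (8-8)^2=0, (5-1)^2=16, (6-6)^2=0, (1-5)^2=16
sum(d^2) = 32.
Step 3: rho = 1 - 6*32 / (8*(8^2 - 1)) = 1 - 192/504 = 0.619048.
Step 4: Under H0, t = rho * sqrt((n-2)/(1-rho^2)) = 1.9308 ~ t(6).
Step 5: Two-sided p-value from the t-distribution with 6 df = 0.101733.
Step 6: alpha = 0.1. fail to reject H0.

rho = 0.6190, p = 0.101733, fail to reject H0 at alpha = 0.1.


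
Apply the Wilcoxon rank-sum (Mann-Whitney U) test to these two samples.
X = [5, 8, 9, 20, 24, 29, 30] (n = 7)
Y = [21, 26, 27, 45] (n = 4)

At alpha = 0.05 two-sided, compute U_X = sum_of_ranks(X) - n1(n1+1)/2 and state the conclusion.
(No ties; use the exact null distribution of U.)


Step 1: Combine and sort all 11 observations; assign midranks.
sorted (value, group): (5,X), (8,X), (9,X), (20,X), (21,Y), (24,X), (26,Y), (27,Y), (29,X), (30,X), (45,Y)
ranks: 5->1, 8->2, 9->3, 20->4, 21->5, 24->6, 26->7, 27->8, 29->9, 30->10, 45->11
Step 2: Rank sum for X: R1 = 1 + 2 + 3 + 4 + 6 + 9 + 10 = 35.
Step 3: U_X = R1 - n1(n1+1)/2 = 35 - 7*8/2 = 35 - 28 = 7.
       U_Y = n1*n2 - U_X = 28 - 7 = 21.
Step 4: No ties, so the exact null distribution of U (based on enumerating the C(11,7) = 330 equally likely rank assignments) gives the two-sided p-value.
Step 5: p-value = 0.230303; compare to alpha = 0.05. fail to reject H0.

U_X = 7, p = 0.230303, fail to reject H0 at alpha = 0.05.


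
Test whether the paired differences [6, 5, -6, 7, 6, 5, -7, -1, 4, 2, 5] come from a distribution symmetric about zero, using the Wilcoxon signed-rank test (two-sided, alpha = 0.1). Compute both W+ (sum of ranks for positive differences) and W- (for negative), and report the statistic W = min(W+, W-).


Step 1: Drop any zero differences (none here) and take |d_i|.
|d| = [6, 5, 6, 7, 6, 5, 7, 1, 4, 2, 5]
Step 2: Midrank |d_i| (ties get averaged ranks).
ranks: |6|->8, |5|->5, |6|->8, |7|->10.5, |6|->8, |5|->5, |7|->10.5, |1|->1, |4|->3, |2|->2, |5|->5
Step 3: Attach original signs; sum ranks with positive sign and with negative sign.
W+ = 8 + 5 + 10.5 + 8 + 5 + 3 + 2 + 5 = 46.5
W- = 8 + 10.5 + 1 = 19.5
(Check: W+ + W- = 66 should equal n(n+1)/2 = 66.)
Step 4: Test statistic W = min(W+, W-) = 19.5.
Step 5: Ties in |d|, so use the tie-corrected normal approximation.
        E[W] = n(n+1)/4 = 11*12/4 = 33.
        Tie groups: |d|=5 (t=3), |d|=6 (t=3), |d|=7 (t=2); sum(t^3 - t) = 54.
        Var[W] = n(n+1)(2n+1)/24 - sum(t^3-t)/48 = 3036/24 - 54/48 = 125.375.
        z = (W - E[W]) / sqrt(Var[W]) = (19.5 - 33) / 11.1971 = -1.2057.
        Two-sided p = 2*Phi(z) = 0.227945.
Step 6: alpha = 0.1. fail to reject H0.

W+ = 46.5, W- = 19.5, W = min = 19.5, p = 0.227945, fail to reject H0.


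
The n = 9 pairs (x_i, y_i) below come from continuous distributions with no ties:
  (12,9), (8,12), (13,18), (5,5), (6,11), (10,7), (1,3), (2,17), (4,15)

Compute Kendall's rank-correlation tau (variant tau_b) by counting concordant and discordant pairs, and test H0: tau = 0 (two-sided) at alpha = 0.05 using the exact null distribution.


Step 1: Enumerate the 36 unordered pairs (i,j) with i<j and classify each by sign(x_j-x_i) * sign(y_j-y_i).
  (1,2):dx=-4,dy=+3->D; (1,3):dx=+1,dy=+9->C; (1,4):dx=-7,dy=-4->C; (1,5):dx=-6,dy=+2->D
  (1,6):dx=-2,dy=-2->C; (1,7):dx=-11,dy=-6->C; (1,8):dx=-10,dy=+8->D; (1,9):dx=-8,dy=+6->D
  (2,3):dx=+5,dy=+6->C; (2,4):dx=-3,dy=-7->C; (2,5):dx=-2,dy=-1->C; (2,6):dx=+2,dy=-5->D
  (2,7):dx=-7,dy=-9->C; (2,8):dx=-6,dy=+5->D; (2,9):dx=-4,dy=+3->D; (3,4):dx=-8,dy=-13->C
  (3,5):dx=-7,dy=-7->C; (3,6):dx=-3,dy=-11->C; (3,7):dx=-12,dy=-15->C; (3,8):dx=-11,dy=-1->C
  (3,9):dx=-9,dy=-3->C; (4,5):dx=+1,dy=+6->C; (4,6):dx=+5,dy=+2->C; (4,7):dx=-4,dy=-2->C
  (4,8):dx=-3,dy=+12->D; (4,9):dx=-1,dy=+10->D; (5,6):dx=+4,dy=-4->D; (5,7):dx=-5,dy=-8->C
  (5,8):dx=-4,dy=+6->D; (5,9):dx=-2,dy=+4->D; (6,7):dx=-9,dy=-4->C; (6,8):dx=-8,dy=+10->D
  (6,9):dx=-6,dy=+8->D; (7,8):dx=+1,dy=+14->C; (7,9):dx=+3,dy=+12->C; (8,9):dx=+2,dy=-2->D
Step 2: C = 21, D = 15, total pairs = 36.
Step 3: tau = (C - D)/(n(n-1)/2) = (21 - 15)/36 = 0.166667.
Step 4: Exact two-sided p-value (enumerate n! = 362880 permutations of y under H0): p = 0.612202.
Step 5: alpha = 0.05. fail to reject H0.

tau_b = 0.1667 (C=21, D=15), p = 0.612202, fail to reject H0.


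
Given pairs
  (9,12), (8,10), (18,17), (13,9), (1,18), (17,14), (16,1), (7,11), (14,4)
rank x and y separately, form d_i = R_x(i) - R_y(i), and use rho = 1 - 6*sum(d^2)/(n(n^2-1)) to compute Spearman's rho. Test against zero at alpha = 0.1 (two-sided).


Step 1: Rank x and y separately (midranks; no ties here).
rank(x): 9->4, 8->3, 18->9, 13->5, 1->1, 17->8, 16->7, 7->2, 14->6
rank(y): 12->6, 10->4, 17->8, 9->3, 18->9, 14->7, 1->1, 11->5, 4->2
Step 2: d_i = R_x(i) - R_y(i); compute d_i^2.
  (4-6)^2=4, (3-4)^2=1, (9-8)^2=1, (5-3)^2=4, (1-9)^2=64, (8-7)^2=1, (7-1)^2=36, (2-5)^2=9, (6-2)^2=16
sum(d^2) = 136.
Step 3: rho = 1 - 6*136 / (9*(9^2 - 1)) = 1 - 816/720 = -0.133333.
Step 4: Under H0, t = rho * sqrt((n-2)/(1-rho^2)) = -0.3559 ~ t(7).
Step 5: Two-sided p-value from the t-distribution with 7 df = 0.732368.
Step 6: alpha = 0.1. fail to reject H0.

rho = -0.1333, p = 0.732368, fail to reject H0 at alpha = 0.1.


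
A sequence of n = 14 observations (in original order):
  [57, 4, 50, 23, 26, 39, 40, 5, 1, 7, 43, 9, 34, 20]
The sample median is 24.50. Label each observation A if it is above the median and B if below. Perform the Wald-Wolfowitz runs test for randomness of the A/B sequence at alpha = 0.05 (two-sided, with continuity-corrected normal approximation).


Step 1: Compute median = 24.50; label A = above, B = below.
Labels in order: ABABAAABBBABAB  (n_A = 7, n_B = 7)
Step 2: Count runs R = 10.
Step 3: Under H0 (random ordering), E[R] = 2*n_A*n_B/(n_A+n_B) + 1 = 2*7*7/14 + 1 = 8.0000.
        Var[R] = 2*n_A*n_B*(2*n_A*n_B - n_A - n_B) / ((n_A+n_B)^2 * (n_A+n_B-1)) = 8232/2548 = 3.2308.
        SD[R] = 1.7974.
Step 4: Continuity-corrected z = (R - 0.5 - E[R]) / SD[R] = (10 - 0.5 - 8.0000) / 1.7974 = 0.8345.
Step 5: Two-sided p-value via normal approximation = 2*(1 - Phi(|z|)) = 0.403986.
Step 6: alpha = 0.05. fail to reject H0.

R = 10, z = 0.8345, p = 0.403986, fail to reject H0.


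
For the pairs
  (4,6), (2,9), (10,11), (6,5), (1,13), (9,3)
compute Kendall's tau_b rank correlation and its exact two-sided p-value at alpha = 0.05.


Step 1: Enumerate the 15 unordered pairs (i,j) with i<j and classify each by sign(x_j-x_i) * sign(y_j-y_i).
  (1,2):dx=-2,dy=+3->D; (1,3):dx=+6,dy=+5->C; (1,4):dx=+2,dy=-1->D; (1,5):dx=-3,dy=+7->D
  (1,6):dx=+5,dy=-3->D; (2,3):dx=+8,dy=+2->C; (2,4):dx=+4,dy=-4->D; (2,5):dx=-1,dy=+4->D
  (2,6):dx=+7,dy=-6->D; (3,4):dx=-4,dy=-6->C; (3,5):dx=-9,dy=+2->D; (3,6):dx=-1,dy=-8->C
  (4,5):dx=-5,dy=+8->D; (4,6):dx=+3,dy=-2->D; (5,6):dx=+8,dy=-10->D
Step 2: C = 4, D = 11, total pairs = 15.
Step 3: tau = (C - D)/(n(n-1)/2) = (4 - 11)/15 = -0.466667.
Step 4: Exact two-sided p-value (enumerate n! = 720 permutations of y under H0): p = 0.272222.
Step 5: alpha = 0.05. fail to reject H0.

tau_b = -0.4667 (C=4, D=11), p = 0.272222, fail to reject H0.


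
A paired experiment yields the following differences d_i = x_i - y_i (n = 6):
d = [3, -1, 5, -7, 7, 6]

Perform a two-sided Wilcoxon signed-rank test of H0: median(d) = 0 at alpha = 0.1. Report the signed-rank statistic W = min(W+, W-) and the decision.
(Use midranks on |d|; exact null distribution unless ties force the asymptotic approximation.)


Step 1: Drop any zero differences (none here) and take |d_i|.
|d| = [3, 1, 5, 7, 7, 6]
Step 2: Midrank |d_i| (ties get averaged ranks).
ranks: |3|->2, |1|->1, |5|->3, |7|->5.5, |7|->5.5, |6|->4
Step 3: Attach original signs; sum ranks with positive sign and with negative sign.
W+ = 2 + 3 + 5.5 + 4 = 14.5
W- = 1 + 5.5 = 6.5
(Check: W+ + W- = 21 should equal n(n+1)/2 = 21.)
Step 4: Test statistic W = min(W+, W-) = 6.5.
Step 5: Ties in |d|, so use the tie-corrected normal approximation.
        E[W] = n(n+1)/4 = 6*7/4 = 10.5.
        Tie groups: |d|=7 (t=2); sum(t^3 - t) = 6.
        Var[W] = n(n+1)(2n+1)/24 - sum(t^3-t)/48 = 546/24 - 6/48 = 22.625.
        z = (W - E[W]) / sqrt(Var[W]) = (6.5 - 10.5) / 4.7566 = -0.8409.
        Two-sided p = 2*Phi(z) = 0.400381.
Step 6: alpha = 0.1. fail to reject H0.

W+ = 14.5, W- = 6.5, W = min = 6.5, p = 0.400381, fail to reject H0.


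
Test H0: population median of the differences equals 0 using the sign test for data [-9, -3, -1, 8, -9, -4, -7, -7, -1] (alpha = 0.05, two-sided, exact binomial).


Step 1: Discard zero differences. Original n = 9; n_eff = number of nonzero differences = 9.
Nonzero differences (with sign): -9, -3, -1, +8, -9, -4, -7, -7, -1
Step 2: Count signs: positive = 1, negative = 8.
Step 3: Under H0: P(positive) = 0.5, so the number of positives S ~ Bin(9, 0.5).
Step 4: Two-sided exact p-value = sum of Bin(9,0.5) probabilities at or below the observed probability = 0.039062.
Step 5: alpha = 0.05. reject H0.

n_eff = 9, pos = 1, neg = 8, p = 0.039062, reject H0.


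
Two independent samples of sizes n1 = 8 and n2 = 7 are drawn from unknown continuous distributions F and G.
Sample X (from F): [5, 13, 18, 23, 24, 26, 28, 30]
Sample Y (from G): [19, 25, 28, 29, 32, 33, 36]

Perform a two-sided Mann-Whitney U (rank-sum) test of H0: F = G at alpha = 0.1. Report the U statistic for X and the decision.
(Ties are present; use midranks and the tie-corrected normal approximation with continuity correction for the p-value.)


Step 1: Combine and sort all 15 observations; assign midranks.
sorted (value, group): (5,X), (13,X), (18,X), (19,Y), (23,X), (24,X), (25,Y), (26,X), (28,X), (28,Y), (29,Y), (30,X), (32,Y), (33,Y), (36,Y)
ranks: 5->1, 13->2, 18->3, 19->4, 23->5, 24->6, 25->7, 26->8, 28->9.5, 28->9.5, 29->11, 30->12, 32->13, 33->14, 36->15
Step 2: Rank sum for X: R1 = 1 + 2 + 3 + 5 + 6 + 8 + 9.5 + 12 = 46.5.
Step 3: U_X = R1 - n1(n1+1)/2 = 46.5 - 8*9/2 = 46.5 - 36 = 10.5.
       U_Y = n1*n2 - U_X = 56 - 10.5 = 45.5.
Step 4: Ties are present, so use the tie-corrected normal approximation (with continuity correction) for the p-value.
Step 5: p-value = 0.048939; compare to alpha = 0.1. reject H0.

U_X = 10.5, p = 0.048939, reject H0 at alpha = 0.1.


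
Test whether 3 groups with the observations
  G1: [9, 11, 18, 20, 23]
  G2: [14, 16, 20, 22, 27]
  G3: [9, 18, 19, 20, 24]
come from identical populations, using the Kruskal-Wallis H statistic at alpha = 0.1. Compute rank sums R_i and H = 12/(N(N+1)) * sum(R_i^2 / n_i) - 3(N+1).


Step 1: Combine all N = 15 observations and assign midranks.
sorted (value, group, rank): (9,G1,1.5), (9,G3,1.5), (11,G1,3), (14,G2,4), (16,G2,5), (18,G1,6.5), (18,G3,6.5), (19,G3,8), (20,G1,10), (20,G2,10), (20,G3,10), (22,G2,12), (23,G1,13), (24,G3,14), (27,G2,15)
Step 2: Sum ranks within each group.
R_1 = 34 (n_1 = 5)
R_2 = 46 (n_2 = 5)
R_3 = 40 (n_3 = 5)
Step 3: H = 12/(N(N+1)) * sum(R_i^2/n_i) - 3(N+1)
     = 12/(15*16) * (34^2/5 + 46^2/5 + 40^2/5) - 3*16
     = 0.050000 * 974.4 - 48
     = 0.720000.
Step 4: Ties present; correction factor C = 1 - 36/(15^3 - 15) = 0.989286. Corrected H = 0.720000 / 0.989286 = 0.727798.
Step 5: Under H0, H ~ chi^2(2); p-value = 0.694961.
Step 6: alpha = 0.1. fail to reject H0.

H = 0.7278, df = 2, p = 0.694961, fail to reject H0.


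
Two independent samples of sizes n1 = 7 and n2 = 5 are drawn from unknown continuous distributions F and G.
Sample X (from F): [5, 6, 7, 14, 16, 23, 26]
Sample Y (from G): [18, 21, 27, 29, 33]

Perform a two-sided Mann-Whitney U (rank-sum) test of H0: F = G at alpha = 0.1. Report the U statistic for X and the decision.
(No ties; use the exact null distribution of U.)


Step 1: Combine and sort all 12 observations; assign midranks.
sorted (value, group): (5,X), (6,X), (7,X), (14,X), (16,X), (18,Y), (21,Y), (23,X), (26,X), (27,Y), (29,Y), (33,Y)
ranks: 5->1, 6->2, 7->3, 14->4, 16->5, 18->6, 21->7, 23->8, 26->9, 27->10, 29->11, 33->12
Step 2: Rank sum for X: R1 = 1 + 2 + 3 + 4 + 5 + 8 + 9 = 32.
Step 3: U_X = R1 - n1(n1+1)/2 = 32 - 7*8/2 = 32 - 28 = 4.
       U_Y = n1*n2 - U_X = 35 - 4 = 31.
Step 4: No ties, so the exact null distribution of U (based on enumerating the C(12,7) = 792 equally likely rank assignments) gives the two-sided p-value.
Step 5: p-value = 0.030303; compare to alpha = 0.1. reject H0.

U_X = 4, p = 0.030303, reject H0 at alpha = 0.1.


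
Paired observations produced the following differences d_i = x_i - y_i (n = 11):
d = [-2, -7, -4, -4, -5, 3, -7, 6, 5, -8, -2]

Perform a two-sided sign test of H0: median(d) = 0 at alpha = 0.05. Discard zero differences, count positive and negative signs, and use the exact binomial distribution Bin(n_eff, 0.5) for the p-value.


Step 1: Discard zero differences. Original n = 11; n_eff = number of nonzero differences = 11.
Nonzero differences (with sign): -2, -7, -4, -4, -5, +3, -7, +6, +5, -8, -2
Step 2: Count signs: positive = 3, negative = 8.
Step 3: Under H0: P(positive) = 0.5, so the number of positives S ~ Bin(11, 0.5).
Step 4: Two-sided exact p-value = sum of Bin(11,0.5) probabilities at or below the observed probability = 0.226562.
Step 5: alpha = 0.05. fail to reject H0.

n_eff = 11, pos = 3, neg = 8, p = 0.226562, fail to reject H0.
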